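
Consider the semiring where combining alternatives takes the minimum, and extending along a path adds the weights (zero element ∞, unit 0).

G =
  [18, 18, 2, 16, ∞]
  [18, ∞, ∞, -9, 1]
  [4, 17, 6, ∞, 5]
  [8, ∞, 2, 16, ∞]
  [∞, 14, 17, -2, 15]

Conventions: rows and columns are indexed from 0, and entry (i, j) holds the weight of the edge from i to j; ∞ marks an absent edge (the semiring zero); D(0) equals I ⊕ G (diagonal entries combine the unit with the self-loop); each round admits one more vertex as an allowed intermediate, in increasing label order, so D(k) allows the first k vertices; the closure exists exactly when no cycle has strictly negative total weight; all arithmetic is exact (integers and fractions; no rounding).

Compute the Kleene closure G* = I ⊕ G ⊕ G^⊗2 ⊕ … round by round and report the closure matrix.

D(0):
  [0, 18, 2, 16, ∞]
  [18, 0, ∞, -9, 1]
  [4, 17, 0, ∞, 5]
  [8, ∞, 2, 0, ∞]
  [∞, 14, 17, -2, 0]
D(1):
  [0, 18, 2, 16, ∞]
  [18, 0, 20, -9, 1]
  [4, 17, 0, 20, 5]
  [8, 26, 2, 0, ∞]
  [∞, 14, 17, -2, 0]
D(2):
  [0, 18, 2, 9, 19]
  [18, 0, 20, -9, 1]
  [4, 17, 0, 8, 5]
  [8, 26, 2, 0, 27]
  [32, 14, 17, -2, 0]
D(3):
  [0, 18, 2, 9, 7]
  [18, 0, 20, -9, 1]
  [4, 17, 0, 8, 5]
  [6, 19, 2, 0, 7]
  [21, 14, 17, -2, 0]
D(4):
  [0, 18, 2, 9, 7]
  [-3, 0, -7, -9, -2]
  [4, 17, 0, 8, 5]
  [6, 19, 2, 0, 7]
  [4, 14, 0, -2, 0]
D(5):
  [0, 18, 2, 5, 7]
  [-3, 0, -7, -9, -2]
  [4, 17, 0, 3, 5]
  [6, 19, 2, 0, 7]
  [4, 14, 0, -2, 0]
Answer: G* = [[0, 18, 2, 5, 7], [-3, 0, -7, -9, -2], [4, 17, 0, 3, 5], [6, 19, 2, 0, 7], [4, 14, 0, -2, 0]]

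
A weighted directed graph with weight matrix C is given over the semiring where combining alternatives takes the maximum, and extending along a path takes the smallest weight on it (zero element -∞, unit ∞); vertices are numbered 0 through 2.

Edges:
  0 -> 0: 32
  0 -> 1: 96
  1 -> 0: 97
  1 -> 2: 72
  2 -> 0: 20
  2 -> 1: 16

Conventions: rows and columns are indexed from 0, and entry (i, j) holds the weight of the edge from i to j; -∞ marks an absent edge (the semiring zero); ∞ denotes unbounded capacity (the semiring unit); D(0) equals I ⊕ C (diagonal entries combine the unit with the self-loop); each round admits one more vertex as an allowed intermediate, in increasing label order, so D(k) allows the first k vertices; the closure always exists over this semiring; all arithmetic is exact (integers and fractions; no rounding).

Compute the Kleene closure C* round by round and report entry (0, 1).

D(0):
  [∞, 96, -∞]
  [97, ∞, 72]
  [20, 16, ∞]
D(1):
  [∞, 96, -∞]
  [97, ∞, 72]
  [20, 20, ∞]
D(2):
  [∞, 96, 72]
  [97, ∞, 72]
  [20, 20, ∞]
D(3):
  [∞, 96, 72]
  [97, ∞, 72]
  [20, 20, ∞]
Answer: C*[0][1] = 96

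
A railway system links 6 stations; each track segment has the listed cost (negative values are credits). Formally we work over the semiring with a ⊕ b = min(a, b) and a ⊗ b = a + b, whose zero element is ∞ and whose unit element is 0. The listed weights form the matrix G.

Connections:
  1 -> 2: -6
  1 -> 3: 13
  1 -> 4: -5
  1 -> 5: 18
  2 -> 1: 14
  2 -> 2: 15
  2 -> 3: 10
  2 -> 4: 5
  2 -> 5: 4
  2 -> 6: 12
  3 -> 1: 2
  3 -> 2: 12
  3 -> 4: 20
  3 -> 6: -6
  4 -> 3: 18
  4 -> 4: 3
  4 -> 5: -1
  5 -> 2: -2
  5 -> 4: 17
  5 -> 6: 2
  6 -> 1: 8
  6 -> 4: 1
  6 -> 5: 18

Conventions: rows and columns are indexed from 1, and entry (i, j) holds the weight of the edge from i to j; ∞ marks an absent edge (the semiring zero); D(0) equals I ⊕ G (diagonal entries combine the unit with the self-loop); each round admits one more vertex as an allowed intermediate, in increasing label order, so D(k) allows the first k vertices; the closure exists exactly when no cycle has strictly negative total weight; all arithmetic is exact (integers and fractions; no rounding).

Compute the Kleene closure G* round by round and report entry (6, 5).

D(0):
  [0, -6, 13, -5, 18, ∞]
  [14, 0, 10, 5, 4, 12]
  [2, 12, 0, 20, ∞, -6]
  [∞, ∞, 18, 0, -1, ∞]
  [∞, -2, ∞, 17, 0, 2]
  [8, ∞, ∞, 1, 18, 0]
D(1):
  [0, -6, 13, -5, 18, ∞]
  [14, 0, 10, 5, 4, 12]
  [2, -4, 0, -3, 20, -6]
  [∞, ∞, 18, 0, -1, ∞]
  [∞, -2, ∞, 17, 0, 2]
  [8, 2, 21, 1, 18, 0]
D(2):
  [0, -6, 4, -5, -2, 6]
  [14, 0, 10, 5, 4, 12]
  [2, -4, 0, -3, 0, -6]
  [∞, ∞, 18, 0, -1, ∞]
  [12, -2, 8, 3, 0, 2]
  [8, 2, 12, 1, 6, 0]
D(3):
  [0, -6, 4, -5, -2, -2]
  [12, 0, 10, 5, 4, 4]
  [2, -4, 0, -3, 0, -6]
  [20, 14, 18, 0, -1, 12]
  [10, -2, 8, 3, 0, 2]
  [8, 2, 12, 1, 6, 0]
D(4):
  [0, -6, 4, -5, -6, -2]
  [12, 0, 10, 5, 4, 4]
  [2, -4, 0, -3, -4, -6]
  [20, 14, 18, 0, -1, 12]
  [10, -2, 8, 3, 0, 2]
  [8, 2, 12, 1, 0, 0]
D(5):
  [0, -8, 2, -5, -6, -4]
  [12, 0, 10, 5, 4, 4]
  [2, -6, 0, -3, -4, -6]
  [9, -3, 7, 0, -1, 1]
  [10, -2, 8, 3, 0, 2]
  [8, -2, 8, 1, 0, 0]
D(6):
  [0, -8, 2, -5, -6, -4]
  [12, 0, 10, 5, 4, 4]
  [2, -8, 0, -5, -6, -6]
  [9, -3, 7, 0, -1, 1]
  [10, -2, 8, 3, 0, 2]
  [8, -2, 8, 1, 0, 0]
Answer: G*[6][5] = 0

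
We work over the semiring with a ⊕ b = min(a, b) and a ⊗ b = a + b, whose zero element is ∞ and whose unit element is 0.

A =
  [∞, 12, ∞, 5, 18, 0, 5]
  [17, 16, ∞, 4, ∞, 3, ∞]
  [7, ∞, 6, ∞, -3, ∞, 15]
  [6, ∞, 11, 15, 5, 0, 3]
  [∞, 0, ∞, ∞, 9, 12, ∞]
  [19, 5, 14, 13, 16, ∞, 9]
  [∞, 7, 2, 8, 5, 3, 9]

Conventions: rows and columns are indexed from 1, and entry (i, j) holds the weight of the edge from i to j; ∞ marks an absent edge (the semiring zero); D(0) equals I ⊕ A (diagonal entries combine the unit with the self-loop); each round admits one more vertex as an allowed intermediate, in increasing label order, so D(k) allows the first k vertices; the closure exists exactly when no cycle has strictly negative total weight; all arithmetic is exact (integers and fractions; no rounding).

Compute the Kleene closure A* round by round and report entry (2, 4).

D(0):
  [0, 12, ∞, 5, 18, 0, 5]
  [17, 0, ∞, 4, ∞, 3, ∞]
  [7, ∞, 0, ∞, -3, ∞, 15]
  [6, ∞, 11, 0, 5, 0, 3]
  [∞, 0, ∞, ∞, 0, 12, ∞]
  [19, 5, 14, 13, 16, 0, 9]
  [∞, 7, 2, 8, 5, 3, 0]
D(1):
  [0, 12, ∞, 5, 18, 0, 5]
  [17, 0, ∞, 4, 35, 3, 22]
  [7, 19, 0, 12, -3, 7, 12]
  [6, 18, 11, 0, 5, 0, 3]
  [∞, 0, ∞, ∞, 0, 12, ∞]
  [19, 5, 14, 13, 16, 0, 9]
  [∞, 7, 2, 8, 5, 3, 0]
D(2):
  [0, 12, ∞, 5, 18, 0, 5]
  [17, 0, ∞, 4, 35, 3, 22]
  [7, 19, 0, 12, -3, 7, 12]
  [6, 18, 11, 0, 5, 0, 3]
  [17, 0, ∞, 4, 0, 3, 22]
  [19, 5, 14, 9, 16, 0, 9]
  [24, 7, 2, 8, 5, 3, 0]
D(3):
  [0, 12, ∞, 5, 18, 0, 5]
  [17, 0, ∞, 4, 35, 3, 22]
  [7, 19, 0, 12, -3, 7, 12]
  [6, 18, 11, 0, 5, 0, 3]
  [17, 0, ∞, 4, 0, 3, 22]
  [19, 5, 14, 9, 11, 0, 9]
  [9, 7, 2, 8, -1, 3, 0]
D(4):
  [0, 12, 16, 5, 10, 0, 5]
  [10, 0, 15, 4, 9, 3, 7]
  [7, 19, 0, 12, -3, 7, 12]
  [6, 18, 11, 0, 5, 0, 3]
  [10, 0, 15, 4, 0, 3, 7]
  [15, 5, 14, 9, 11, 0, 9]
  [9, 7, 2, 8, -1, 3, 0]
D(5):
  [0, 10, 16, 5, 10, 0, 5]
  [10, 0, 15, 4, 9, 3, 7]
  [7, -3, 0, 1, -3, 0, 4]
  [6, 5, 11, 0, 5, 0, 3]
  [10, 0, 15, 4, 0, 3, 7]
  [15, 5, 14, 9, 11, 0, 9]
  [9, -1, 2, 3, -1, 2, 0]
D(6):
  [0, 5, 14, 5, 10, 0, 5]
  [10, 0, 15, 4, 9, 3, 7]
  [7, -3, 0, 1, -3, 0, 4]
  [6, 5, 11, 0, 5, 0, 3]
  [10, 0, 15, 4, 0, 3, 7]
  [15, 5, 14, 9, 11, 0, 9]
  [9, -1, 2, 3, -1, 2, 0]
D(7):
  [0, 4, 7, 5, 4, 0, 5]
  [10, 0, 9, 4, 6, 3, 7]
  [7, -3, 0, 1, -3, 0, 4]
  [6, 2, 5, 0, 2, 0, 3]
  [10, 0, 9, 4, 0, 3, 7]
  [15, 5, 11, 9, 8, 0, 9]
  [9, -1, 2, 3, -1, 2, 0]
Answer: A*[2][4] = 4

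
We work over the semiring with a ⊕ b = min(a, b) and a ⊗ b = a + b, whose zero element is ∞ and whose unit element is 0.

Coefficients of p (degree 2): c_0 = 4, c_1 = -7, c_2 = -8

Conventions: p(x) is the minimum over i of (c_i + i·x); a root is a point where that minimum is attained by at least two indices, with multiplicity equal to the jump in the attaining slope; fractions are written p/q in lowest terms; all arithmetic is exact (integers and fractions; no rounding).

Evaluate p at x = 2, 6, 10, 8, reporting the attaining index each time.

p(2) = min(4+0·2=4, -7+1·2=-5, -8+2·2=-4) = -5 (attained by i=1)
p(6) = min(4+0·6=4, -7+1·6=-1, -8+2·6=4) = -1 (attained by i=1)
p(10) = min(4+0·10=4, -7+1·10=3, -8+2·10=12) = 3 (attained by i=1)
p(8) = min(4+0·8=4, -7+1·8=1, -8+2·8=8) = 1 (attained by i=1)
Answer: p(2) = -5; p(6) = -1; p(10) = 3; p(8) = 1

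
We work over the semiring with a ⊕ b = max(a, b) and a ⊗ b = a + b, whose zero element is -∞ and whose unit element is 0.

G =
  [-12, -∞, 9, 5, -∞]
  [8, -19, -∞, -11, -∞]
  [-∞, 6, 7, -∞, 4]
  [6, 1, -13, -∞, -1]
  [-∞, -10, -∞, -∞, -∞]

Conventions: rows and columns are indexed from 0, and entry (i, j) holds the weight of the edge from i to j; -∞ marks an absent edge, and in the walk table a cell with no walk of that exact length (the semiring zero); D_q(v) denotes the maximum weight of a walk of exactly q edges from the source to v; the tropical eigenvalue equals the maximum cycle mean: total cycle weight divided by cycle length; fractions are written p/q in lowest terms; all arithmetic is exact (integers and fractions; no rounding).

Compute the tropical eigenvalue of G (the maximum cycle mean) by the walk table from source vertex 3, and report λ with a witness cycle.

q=0: [-∞, -∞, -∞, 0, -∞]
q=1: [6, 1, -13, -∞, -1]
q=2: [9, -7, 15, 11, -9]
q=3: [17, 21, 22, 14, 19]
q=4: [29, 28, 29, 22, 26]
q=5: [36, 35, 38, 34, 33]
Optimal cycle mean attained by: cycle 0->2->1->0, total 9 + 6 + 8, length 3.
Answer: λ = 23/3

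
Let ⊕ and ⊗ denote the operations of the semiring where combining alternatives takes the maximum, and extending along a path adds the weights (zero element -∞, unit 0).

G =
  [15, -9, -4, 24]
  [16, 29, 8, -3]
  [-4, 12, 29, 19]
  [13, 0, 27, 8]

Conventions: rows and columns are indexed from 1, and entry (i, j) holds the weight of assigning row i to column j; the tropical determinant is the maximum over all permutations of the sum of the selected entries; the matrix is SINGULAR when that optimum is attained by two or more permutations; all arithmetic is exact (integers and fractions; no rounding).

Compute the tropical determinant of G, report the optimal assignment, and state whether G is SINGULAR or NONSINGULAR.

σ = (1, 2, 3, 4): 15 + 29 + 29 + 8 = 81
σ = (1, 2, 4, 3): 15 + 29 + 19 + 27 = 90
σ = (1, 3, 2, 4): 15 + 8 + 12 + 8 = 43
σ = (1, 3, 4, 2): 15 + 8 + 19 + 0 = 42
σ = (1, 4, 2, 3): 15 + (-3) + 12 + 27 = 51
σ = (1, 4, 3, 2): 15 + (-3) + 29 + 0 = 41
σ = (2, 1, 3, 4): (-9) + 16 + 29 + 8 = 44
σ = (2, 1, 4, 3): (-9) + 16 + 19 + 27 = 53
σ = (2, 3, 1, 4): (-9) + 8 + (-4) + 8 = 3
σ = (2, 3, 4, 1): (-9) + 8 + 19 + 13 = 31
σ = (2, 4, 1, 3): (-9) + (-3) + (-4) + 27 = 11
σ = (2, 4, 3, 1): (-9) + (-3) + 29 + 13 = 30
σ = (3, 1, 2, 4): (-4) + 16 + 12 + 8 = 32
σ = (3, 1, 4, 2): (-4) + 16 + 19 + 0 = 31
σ = (3, 2, 1, 4): (-4) + 29 + (-4) + 8 = 29
σ = (3, 2, 4, 1): (-4) + 29 + 19 + 13 = 57
σ = (3, 4, 1, 2): (-4) + (-3) + (-4) + 0 = -11
σ = (3, 4, 2, 1): (-4) + (-3) + 12 + 13 = 18
σ = (4, 1, 2, 3): 24 + 16 + 12 + 27 = 79
σ = (4, 1, 3, 2): 24 + 16 + 29 + 0 = 69
σ = (4, 2, 1, 3): 24 + 29 + (-4) + 27 = 76
σ = (4, 2, 3, 1): 24 + 29 + 29 + 13 = 95
σ = (4, 3, 1, 2): 24 + 8 + (-4) + 0 = 28
σ = (4, 3, 2, 1): 24 + 8 + 12 + 13 = 57
Optimal value attained by: σ = (4, 2, 3, 1).
Answer: det⊕(G) = 95; verdict: NONSINGULAR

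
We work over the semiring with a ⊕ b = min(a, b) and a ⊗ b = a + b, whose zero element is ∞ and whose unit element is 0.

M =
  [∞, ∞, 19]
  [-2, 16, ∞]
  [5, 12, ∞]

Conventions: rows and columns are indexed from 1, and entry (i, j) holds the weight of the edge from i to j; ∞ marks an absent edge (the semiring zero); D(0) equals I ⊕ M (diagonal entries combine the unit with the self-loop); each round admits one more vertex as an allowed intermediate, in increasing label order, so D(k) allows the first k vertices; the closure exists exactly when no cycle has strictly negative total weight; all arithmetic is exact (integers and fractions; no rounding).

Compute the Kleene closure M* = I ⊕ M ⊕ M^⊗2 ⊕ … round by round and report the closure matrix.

D(0):
  [0, ∞, 19]
  [-2, 0, ∞]
  [5, 12, 0]
D(1):
  [0, ∞, 19]
  [-2, 0, 17]
  [5, 12, 0]
D(2):
  [0, ∞, 19]
  [-2, 0, 17]
  [5, 12, 0]
D(3):
  [0, 31, 19]
  [-2, 0, 17]
  [5, 12, 0]
Answer: M* = [[0, 31, 19], [-2, 0, 17], [5, 12, 0]]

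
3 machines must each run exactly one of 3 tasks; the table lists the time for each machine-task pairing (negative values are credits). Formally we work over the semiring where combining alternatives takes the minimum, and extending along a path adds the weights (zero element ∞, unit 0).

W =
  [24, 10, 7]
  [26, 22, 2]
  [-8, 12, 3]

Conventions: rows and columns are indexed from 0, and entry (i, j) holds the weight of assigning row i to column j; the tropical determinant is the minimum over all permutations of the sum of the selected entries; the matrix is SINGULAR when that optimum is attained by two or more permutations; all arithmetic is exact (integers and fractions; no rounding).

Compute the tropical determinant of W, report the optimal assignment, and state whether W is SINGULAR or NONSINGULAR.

σ = (0, 1, 2): 24 + 22 + 3 = 49
σ = (0, 2, 1): 24 + 2 + 12 = 38
σ = (1, 0, 2): 10 + 26 + 3 = 39
σ = (1, 2, 0): 10 + 2 + (-8) = 4
σ = (2, 0, 1): 7 + 26 + 12 = 45
σ = (2, 1, 0): 7 + 22 + (-8) = 21
Optimal value attained by: σ = (1, 2, 0).
Answer: det⊕(W) = 4; verdict: NONSINGULAR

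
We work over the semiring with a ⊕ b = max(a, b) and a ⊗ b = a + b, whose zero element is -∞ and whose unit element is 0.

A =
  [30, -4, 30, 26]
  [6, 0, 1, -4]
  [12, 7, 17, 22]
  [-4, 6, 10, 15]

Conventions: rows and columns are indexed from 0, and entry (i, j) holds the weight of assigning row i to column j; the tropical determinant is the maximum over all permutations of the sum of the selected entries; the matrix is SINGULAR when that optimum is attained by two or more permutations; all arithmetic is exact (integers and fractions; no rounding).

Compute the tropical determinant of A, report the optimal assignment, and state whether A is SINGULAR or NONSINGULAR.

σ = (0, 1, 2, 3): 30 + 0 + 17 + 15 = 62
σ = (0, 1, 3, 2): 30 + 0 + 22 + 10 = 62
σ = (0, 2, 1, 3): 30 + 1 + 7 + 15 = 53
σ = (0, 2, 3, 1): 30 + 1 + 22 + 6 = 59
σ = (0, 3, 1, 2): 30 + (-4) + 7 + 10 = 43
σ = (0, 3, 2, 1): 30 + (-4) + 17 + 6 = 49
σ = (1, 0, 2, 3): (-4) + 6 + 17 + 15 = 34
σ = (1, 0, 3, 2): (-4) + 6 + 22 + 10 = 34
σ = (1, 2, 0, 3): (-4) + 1 + 12 + 15 = 24
σ = (1, 2, 3, 0): (-4) + 1 + 22 + (-4) = 15
σ = (1, 3, 0, 2): (-4) + (-4) + 12 + 10 = 14
σ = (1, 3, 2, 0): (-4) + (-4) + 17 + (-4) = 5
σ = (2, 0, 1, 3): 30 + 6 + 7 + 15 = 58
σ = (2, 0, 3, 1): 30 + 6 + 22 + 6 = 64
σ = (2, 1, 0, 3): 30 + 0 + 12 + 15 = 57
σ = (2, 1, 3, 0): 30 + 0 + 22 + (-4) = 48
σ = (2, 3, 0, 1): 30 + (-4) + 12 + 6 = 44
σ = (2, 3, 1, 0): 30 + (-4) + 7 + (-4) = 29
σ = (3, 0, 1, 2): 26 + 6 + 7 + 10 = 49
σ = (3, 0, 2, 1): 26 + 6 + 17 + 6 = 55
σ = (3, 1, 0, 2): 26 + 0 + 12 + 10 = 48
σ = (3, 1, 2, 0): 26 + 0 + 17 + (-4) = 39
σ = (3, 2, 0, 1): 26 + 1 + 12 + 6 = 45
σ = (3, 2, 1, 0): 26 + 1 + 7 + (-4) = 30
Optimal value attained by: σ = (2, 0, 3, 1).
Answer: det⊕(A) = 64; verdict: NONSINGULAR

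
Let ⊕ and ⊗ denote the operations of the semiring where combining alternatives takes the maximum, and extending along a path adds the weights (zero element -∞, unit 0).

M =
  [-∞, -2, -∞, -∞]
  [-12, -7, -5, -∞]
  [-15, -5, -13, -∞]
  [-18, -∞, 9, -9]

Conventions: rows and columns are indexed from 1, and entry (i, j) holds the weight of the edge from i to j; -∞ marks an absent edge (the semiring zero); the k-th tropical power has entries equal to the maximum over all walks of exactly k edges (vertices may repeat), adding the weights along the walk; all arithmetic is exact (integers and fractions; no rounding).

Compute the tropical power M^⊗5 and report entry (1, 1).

M^⊗2:
  [-14, -9, -7, -∞]
  [-19, -10, -12, -∞]
  [-17, -12, -10, -∞]
  [-6, 4, 0, -18]
M^⊗3:
  [-21, -12, -14, -∞]
  [-22, -17, -15, -∞]
  [-24, -15, -17, -∞]
  [-8, -3, -1, -27]
M^⊗4:
  [-24, -19, -17, -∞]
  [-29, -20, -22, -∞]
  [-27, -22, -20, -∞]
  [-15, -6, -8, -36]
M^⊗5:
  [-31, -22, -24, -∞]
  [-32, -27, -25, -∞]
  [-34, -25, -27, -∞]
  [-18, -13, -11, -45]
Key observation: the optimum is the walk 1->2->2->3->2->1, with weight (-2) + (-7) + (-5) + (-5) + (-12) = -31.
Optimal value attained by: walk 1->2->2->3->2->1.
Answer: (M^⊗5)[1][1] = -31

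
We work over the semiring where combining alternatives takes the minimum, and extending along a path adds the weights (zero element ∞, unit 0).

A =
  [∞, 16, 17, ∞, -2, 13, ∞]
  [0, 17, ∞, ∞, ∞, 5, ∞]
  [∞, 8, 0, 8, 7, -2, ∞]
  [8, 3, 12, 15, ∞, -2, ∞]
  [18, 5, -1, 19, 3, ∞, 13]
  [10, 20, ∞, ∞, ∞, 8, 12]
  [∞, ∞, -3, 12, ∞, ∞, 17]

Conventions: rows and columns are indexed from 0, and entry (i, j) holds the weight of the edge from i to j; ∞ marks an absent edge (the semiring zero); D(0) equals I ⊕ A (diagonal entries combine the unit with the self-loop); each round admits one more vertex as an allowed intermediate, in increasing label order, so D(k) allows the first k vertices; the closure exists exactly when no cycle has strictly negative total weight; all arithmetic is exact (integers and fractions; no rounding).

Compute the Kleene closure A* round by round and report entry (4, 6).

D(0):
  [0, 16, 17, ∞, -2, 13, ∞]
  [0, 0, ∞, ∞, ∞, 5, ∞]
  [∞, 8, 0, 8, 7, -2, ∞]
  [8, 3, 12, 0, ∞, -2, ∞]
  [18, 5, -1, 19, 0, ∞, 13]
  [10, 20, ∞, ∞, ∞, 0, 12]
  [∞, ∞, -3, 12, ∞, ∞, 0]
D(1):
  [0, 16, 17, ∞, -2, 13, ∞]
  [0, 0, 17, ∞, -2, 5, ∞]
  [∞, 8, 0, 8, 7, -2, ∞]
  [8, 3, 12, 0, 6, -2, ∞]
  [18, 5, -1, 19, 0, 31, 13]
  [10, 20, 27, ∞, 8, 0, 12]
  [∞, ∞, -3, 12, ∞, ∞, 0]
D(2):
  [0, 16, 17, ∞, -2, 13, ∞]
  [0, 0, 17, ∞, -2, 5, ∞]
  [8, 8, 0, 8, 6, -2, ∞]
  [3, 3, 12, 0, 1, -2, ∞]
  [5, 5, -1, 19, 0, 10, 13]
  [10, 20, 27, ∞, 8, 0, 12]
  [∞, ∞, -3, 12, ∞, ∞, 0]
D(3):
  [0, 16, 17, 25, -2, 13, ∞]
  [0, 0, 17, 25, -2, 5, ∞]
  [8, 8, 0, 8, 6, -2, ∞]
  [3, 3, 12, 0, 1, -2, ∞]
  [5, 5, -1, 7, 0, -3, 13]
  [10, 20, 27, 35, 8, 0, 12]
  [5, 5, -3, 5, 3, -5, 0]
D(4):
  [0, 16, 17, 25, -2, 13, ∞]
  [0, 0, 17, 25, -2, 5, ∞]
  [8, 8, 0, 8, 6, -2, ∞]
  [3, 3, 12, 0, 1, -2, ∞]
  [5, 5, -1, 7, 0, -3, 13]
  [10, 20, 27, 35, 8, 0, 12]
  [5, 5, -3, 5, 3, -5, 0]
D(5):
  [0, 3, -3, 5, -2, -5, 11]
  [0, 0, -3, 5, -2, -5, 11]
  [8, 8, 0, 8, 6, -2, 19]
  [3, 3, 0, 0, 1, -2, 14]
  [5, 5, -1, 7, 0, -3, 13]
  [10, 13, 7, 15, 8, 0, 12]
  [5, 5, -3, 5, 3, -5, 0]
D(6):
  [0, 3, -3, 5, -2, -5, 7]
  [0, 0, -3, 5, -2, -5, 7]
  [8, 8, 0, 8, 6, -2, 10]
  [3, 3, 0, 0, 1, -2, 10]
  [5, 5, -1, 7, 0, -3, 9]
  [10, 13, 7, 15, 8, 0, 12]
  [5, 5, -3, 5, 3, -5, 0]
D(7):
  [0, 3, -3, 5, -2, -5, 7]
  [0, 0, -3, 5, -2, -5, 7]
  [8, 8, 0, 8, 6, -2, 10]
  [3, 3, 0, 0, 1, -2, 10]
  [5, 5, -1, 7, 0, -3, 9]
  [10, 13, 7, 15, 8, 0, 12]
  [5, 5, -3, 5, 3, -5, 0]
Answer: A*[4][6] = 9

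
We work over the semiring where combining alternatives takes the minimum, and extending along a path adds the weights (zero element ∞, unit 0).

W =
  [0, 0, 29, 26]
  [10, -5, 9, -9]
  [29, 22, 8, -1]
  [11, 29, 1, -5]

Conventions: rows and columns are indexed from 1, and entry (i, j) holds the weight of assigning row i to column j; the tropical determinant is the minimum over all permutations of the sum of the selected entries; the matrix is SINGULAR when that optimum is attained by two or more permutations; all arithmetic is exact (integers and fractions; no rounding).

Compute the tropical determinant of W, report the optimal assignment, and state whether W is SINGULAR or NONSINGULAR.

σ = (1, 2, 3, 4): 0 + (-5) + 8 + (-5) = -2
σ = (1, 2, 4, 3): 0 + (-5) + (-1) + 1 = -5
σ = (1, 3, 2, 4): 0 + 9 + 22 + (-5) = 26
σ = (1, 3, 4, 2): 0 + 9 + (-1) + 29 = 37
σ = (1, 4, 2, 3): 0 + (-9) + 22 + 1 = 14
σ = (1, 4, 3, 2): 0 + (-9) + 8 + 29 = 28
σ = (2, 1, 3, 4): 0 + 10 + 8 + (-5) = 13
σ = (2, 1, 4, 3): 0 + 10 + (-1) + 1 = 10
σ = (2, 3, 1, 4): 0 + 9 + 29 + (-5) = 33
σ = (2, 3, 4, 1): 0 + 9 + (-1) + 11 = 19
σ = (2, 4, 1, 3): 0 + (-9) + 29 + 1 = 21
σ = (2, 4, 3, 1): 0 + (-9) + 8 + 11 = 10
σ = (3, 1, 2, 4): 29 + 10 + 22 + (-5) = 56
σ = (3, 1, 4, 2): 29 + 10 + (-1) + 29 = 67
σ = (3, 2, 1, 4): 29 + (-5) + 29 + (-5) = 48
σ = (3, 2, 4, 1): 29 + (-5) + (-1) + 11 = 34
σ = (3, 4, 1, 2): 29 + (-9) + 29 + 29 = 78
σ = (3, 4, 2, 1): 29 + (-9) + 22 + 11 = 53
σ = (4, 1, 2, 3): 26 + 10 + 22 + 1 = 59
σ = (4, 1, 3, 2): 26 + 10 + 8 + 29 = 73
σ = (4, 2, 1, 3): 26 + (-5) + 29 + 1 = 51
σ = (4, 2, 3, 1): 26 + (-5) + 8 + 11 = 40
σ = (4, 3, 1, 2): 26 + 9 + 29 + 29 = 93
σ = (4, 3, 2, 1): 26 + 9 + 22 + 11 = 68
Optimal value attained by: σ = (1, 2, 4, 3).
Answer: det⊕(W) = -5; verdict: NONSINGULAR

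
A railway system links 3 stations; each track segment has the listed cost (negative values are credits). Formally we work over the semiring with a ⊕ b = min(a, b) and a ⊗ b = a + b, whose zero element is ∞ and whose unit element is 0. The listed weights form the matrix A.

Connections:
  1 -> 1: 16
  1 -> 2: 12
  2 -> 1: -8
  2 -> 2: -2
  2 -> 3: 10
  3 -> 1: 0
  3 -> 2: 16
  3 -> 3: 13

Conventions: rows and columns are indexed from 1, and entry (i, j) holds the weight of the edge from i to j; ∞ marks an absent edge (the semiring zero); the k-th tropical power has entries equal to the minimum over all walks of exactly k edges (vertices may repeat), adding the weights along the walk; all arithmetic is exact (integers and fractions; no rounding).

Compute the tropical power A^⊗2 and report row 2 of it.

A^⊗2:
  [4, 10, 22]
  [-10, -4, 8]
  [8, 12, 26]
Answer: row 2 of A^⊗2 = [-10, -4, 8]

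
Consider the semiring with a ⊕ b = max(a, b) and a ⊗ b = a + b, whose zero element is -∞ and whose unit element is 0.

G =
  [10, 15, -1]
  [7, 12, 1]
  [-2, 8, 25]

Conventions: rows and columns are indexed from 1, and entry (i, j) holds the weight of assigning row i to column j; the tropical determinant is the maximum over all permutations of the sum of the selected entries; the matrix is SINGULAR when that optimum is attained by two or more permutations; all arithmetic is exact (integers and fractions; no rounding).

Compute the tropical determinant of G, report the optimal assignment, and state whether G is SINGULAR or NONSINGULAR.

σ = (1, 2, 3): 10 + 12 + 25 = 47
σ = (1, 3, 2): 10 + 1 + 8 = 19
σ = (2, 1, 3): 15 + 7 + 25 = 47
σ = (2, 3, 1): 15 + 1 + (-2) = 14
σ = (3, 1, 2): (-1) + 7 + 8 = 14
σ = (3, 2, 1): (-1) + 12 + (-2) = 9
Optimal value attained by: σ = (1, 2, 3).
Answer: det⊕(G) = 47; verdict: SINGULAR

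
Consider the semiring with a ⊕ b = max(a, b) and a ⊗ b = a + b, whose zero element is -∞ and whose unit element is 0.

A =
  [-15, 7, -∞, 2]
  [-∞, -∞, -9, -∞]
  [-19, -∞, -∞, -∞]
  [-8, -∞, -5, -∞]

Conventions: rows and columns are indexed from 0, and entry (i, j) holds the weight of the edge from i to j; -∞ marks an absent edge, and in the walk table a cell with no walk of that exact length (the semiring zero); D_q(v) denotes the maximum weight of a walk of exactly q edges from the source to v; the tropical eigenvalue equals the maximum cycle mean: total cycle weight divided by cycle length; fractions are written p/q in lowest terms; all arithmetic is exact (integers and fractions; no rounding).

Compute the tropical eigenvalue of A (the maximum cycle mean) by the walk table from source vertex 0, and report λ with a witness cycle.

q=0: [0, -∞, -∞, -∞]
q=1: [-15, 7, -∞, 2]
q=2: [-6, -8, -2, -13]
q=3: [-21, 1, -17, -4]
q=4: [-12, -14, -8, -19]
Optimal cycle mean attained by: cycle 0->3->0, total 2 + (-8), length 2.
Answer: λ = -3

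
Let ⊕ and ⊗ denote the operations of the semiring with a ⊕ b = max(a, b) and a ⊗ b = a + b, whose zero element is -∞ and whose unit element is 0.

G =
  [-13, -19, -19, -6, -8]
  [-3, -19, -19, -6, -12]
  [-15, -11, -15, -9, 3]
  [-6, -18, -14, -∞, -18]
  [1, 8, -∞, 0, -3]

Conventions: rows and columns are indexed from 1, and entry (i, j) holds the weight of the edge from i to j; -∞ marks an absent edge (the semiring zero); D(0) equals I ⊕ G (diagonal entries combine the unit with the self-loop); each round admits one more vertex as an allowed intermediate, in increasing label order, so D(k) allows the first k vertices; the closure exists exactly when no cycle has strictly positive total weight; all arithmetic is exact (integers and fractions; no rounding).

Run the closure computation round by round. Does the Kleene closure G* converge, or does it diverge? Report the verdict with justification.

D(0):
  [0, -19, -19, -6, -8]
  [-3, 0, -19, -6, -12]
  [-15, -11, 0, -9, 3]
  [-6, -18, -14, 0, -18]
  [1, 8, -∞, 0, 0]
D(1):
  [0, -19, -19, -6, -8]
  [-3, 0, -19, -6, -11]
  [-15, -11, 0, -9, 3]
  [-6, -18, -14, 0, -14]
  [1, 8, -18, 0, 0]
D(2):
  [0, -19, -19, -6, -8]
  [-3, 0, -19, -6, -11]
  [-14, -11, 0, -9, 3]
  [-6, -18, -14, 0, -14]
  [5, 8, -11, 2, 0]
D(3):
  [0, -19, -19, -6, -8]
  [-3, 0, -19, -6, -11]
  [-14, -11, 0, -9, 3]
  [-6, -18, -14, 0, -11]
  [5, 8, -11, 2, 0]
D(4):
  [0, -19, -19, -6, -8]
  [-3, 0, -19, -6, -11]
  [-14, -11, 0, -9, 3]
  [-6, -18, -14, 0, -11]
  [5, 8, -11, 2, 0]
D(5):
  [0, 0, -19, -6, -8]
  [-3, 0, -19, -6, -11]
  [8, 11, 0, 5, 3]
  [-6, -3, -14, 0, -11]
  [5, 8, -11, 2, 0]
Key observation: every diagonal entry stays at the unit through all rounds, so no improving cycle exists.
Answer: CONVERGES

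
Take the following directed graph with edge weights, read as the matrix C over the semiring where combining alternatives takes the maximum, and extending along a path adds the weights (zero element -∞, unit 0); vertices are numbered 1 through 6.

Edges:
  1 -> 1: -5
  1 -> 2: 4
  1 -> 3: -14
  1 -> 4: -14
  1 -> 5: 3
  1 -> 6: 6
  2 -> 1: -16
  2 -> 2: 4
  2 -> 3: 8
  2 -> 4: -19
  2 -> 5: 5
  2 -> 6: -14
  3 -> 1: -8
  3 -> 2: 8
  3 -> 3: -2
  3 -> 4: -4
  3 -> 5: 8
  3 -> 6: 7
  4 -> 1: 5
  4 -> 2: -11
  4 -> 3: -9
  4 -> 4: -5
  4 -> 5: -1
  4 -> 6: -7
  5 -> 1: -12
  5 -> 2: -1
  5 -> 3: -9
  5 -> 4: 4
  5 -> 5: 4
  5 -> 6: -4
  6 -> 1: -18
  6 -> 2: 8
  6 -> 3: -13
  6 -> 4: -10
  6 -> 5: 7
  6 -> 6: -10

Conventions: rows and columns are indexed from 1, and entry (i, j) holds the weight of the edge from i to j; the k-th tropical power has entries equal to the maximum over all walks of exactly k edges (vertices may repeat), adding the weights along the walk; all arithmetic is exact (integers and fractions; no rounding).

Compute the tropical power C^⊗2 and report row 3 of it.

C^⊗2:
  [-9, 14, 12, 7, 13, 1]
  [0, 16, 12, 9, 16, 15]
  [1, 15, 16, 12, 14, 5]
  [0, 9, -3, 3, 8, 11]
  [9, 4, 7, 8, 8, 0]
  [-5, 12, 16, 11, 13, 3]
Answer: row 3 of C^⊗2 = [1, 15, 16, 12, 14, 5]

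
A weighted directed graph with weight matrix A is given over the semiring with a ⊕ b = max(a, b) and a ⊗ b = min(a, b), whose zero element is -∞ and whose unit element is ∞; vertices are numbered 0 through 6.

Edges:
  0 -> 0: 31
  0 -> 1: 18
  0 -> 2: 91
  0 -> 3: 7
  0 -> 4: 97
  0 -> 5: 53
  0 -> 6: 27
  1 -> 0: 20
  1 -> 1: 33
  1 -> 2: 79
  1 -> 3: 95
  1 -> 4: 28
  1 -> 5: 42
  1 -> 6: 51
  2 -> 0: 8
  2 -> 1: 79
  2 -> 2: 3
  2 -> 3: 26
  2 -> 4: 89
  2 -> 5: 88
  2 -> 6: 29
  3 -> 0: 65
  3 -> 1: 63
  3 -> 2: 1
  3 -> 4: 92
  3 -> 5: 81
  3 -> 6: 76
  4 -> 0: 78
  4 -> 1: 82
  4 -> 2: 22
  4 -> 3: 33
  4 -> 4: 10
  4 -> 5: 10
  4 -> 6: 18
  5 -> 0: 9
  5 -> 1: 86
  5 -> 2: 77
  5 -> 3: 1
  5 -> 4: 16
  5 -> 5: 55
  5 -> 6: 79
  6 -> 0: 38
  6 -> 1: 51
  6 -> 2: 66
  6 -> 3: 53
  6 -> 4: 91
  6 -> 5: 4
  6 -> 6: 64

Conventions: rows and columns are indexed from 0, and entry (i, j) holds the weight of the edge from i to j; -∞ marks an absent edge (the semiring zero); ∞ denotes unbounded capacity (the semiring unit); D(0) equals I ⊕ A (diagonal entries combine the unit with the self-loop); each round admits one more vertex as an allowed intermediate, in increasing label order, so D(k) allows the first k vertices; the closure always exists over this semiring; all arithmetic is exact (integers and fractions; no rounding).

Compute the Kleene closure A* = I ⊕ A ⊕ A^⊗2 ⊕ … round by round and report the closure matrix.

D(0):
  [∞, 18, 91, 7, 97, 53, 27]
  [20, ∞, 79, 95, 28, 42, 51]
  [8, 79, ∞, 26, 89, 88, 29]
  [65, 63, 1, ∞, 92, 81, 76]
  [78, 82, 22, 33, ∞, 10, 18]
  [9, 86, 77, 1, 16, ∞, 79]
  [38, 51, 66, 53, 91, 4, ∞]
D(1):
  [∞, 18, 91, 7, 97, 53, 27]
  [20, ∞, 79, 95, 28, 42, 51]
  [8, 79, ∞, 26, 89, 88, 29]
  [65, 63, 65, ∞, 92, 81, 76]
  [78, 82, 78, 33, ∞, 53, 27]
  [9, 86, 77, 7, 16, ∞, 79]
  [38, 51, 66, 53, 91, 38, ∞]
D(2):
  [∞, 18, 91, 18, 97, 53, 27]
  [20, ∞, 79, 95, 28, 42, 51]
  [20, 79, ∞, 79, 89, 88, 51]
  [65, 63, 65, ∞, 92, 81, 76]
  [78, 82, 79, 82, ∞, 53, 51]
  [20, 86, 79, 86, 28, ∞, 79]
  [38, 51, 66, 53, 91, 42, ∞]
D(3):
  [∞, 79, 91, 79, 97, 88, 51]
  [20, ∞, 79, 95, 79, 79, 51]
  [20, 79, ∞, 79, 89, 88, 51]
  [65, 65, 65, ∞, 92, 81, 76]
  [78, 82, 79, 82, ∞, 79, 51]
  [20, 86, 79, 86, 79, ∞, 79]
  [38, 66, 66, 66, 91, 66, ∞]
D(4):
  [∞, 79, 91, 79, 97, 88, 76]
  [65, ∞, 79, 95, 92, 81, 76]
  [65, 79, ∞, 79, 89, 88, 76]
  [65, 65, 65, ∞, 92, 81, 76]
  [78, 82, 79, 82, ∞, 81, 76]
  [65, 86, 79, 86, 86, ∞, 79]
  [65, 66, 66, 66, 91, 66, ∞]
D(5):
  [∞, 82, 91, 82, 97, 88, 76]
  [78, ∞, 79, 95, 92, 81, 76]
  [78, 82, ∞, 82, 89, 88, 76]
  [78, 82, 79, ∞, 92, 81, 76]
  [78, 82, 79, 82, ∞, 81, 76]
  [78, 86, 79, 86, 86, ∞, 79]
  [78, 82, 79, 82, 91, 81, ∞]
D(6):
  [∞, 86, 91, 86, 97, 88, 79]
  [78, ∞, 79, 95, 92, 81, 79]
  [78, 86, ∞, 86, 89, 88, 79]
  [78, 82, 79, ∞, 92, 81, 79]
  [78, 82, 79, 82, ∞, 81, 79]
  [78, 86, 79, 86, 86, ∞, 79]
  [78, 82, 79, 82, 91, 81, ∞]
D(7):
  [∞, 86, 91, 86, 97, 88, 79]
  [78, ∞, 79, 95, 92, 81, 79]
  [78, 86, ∞, 86, 89, 88, 79]
  [78, 82, 79, ∞, 92, 81, 79]
  [78, 82, 79, 82, ∞, 81, 79]
  [78, 86, 79, 86, 86, ∞, 79]
  [78, 82, 79, 82, 91, 81, ∞]
Answer: A* = [[∞, 86, 91, 86, 97, 88, 79], [78, ∞, 79, 95, 92, 81, 79], [78, 86, ∞, 86, 89, 88, 79], [78, 82, 79, ∞, 92, 81, 79], [78, 82, 79, 82, ∞, 81, 79], [78, 86, 79, 86, 86, ∞, 79], [78, 82, 79, 82, 91, 81, ∞]]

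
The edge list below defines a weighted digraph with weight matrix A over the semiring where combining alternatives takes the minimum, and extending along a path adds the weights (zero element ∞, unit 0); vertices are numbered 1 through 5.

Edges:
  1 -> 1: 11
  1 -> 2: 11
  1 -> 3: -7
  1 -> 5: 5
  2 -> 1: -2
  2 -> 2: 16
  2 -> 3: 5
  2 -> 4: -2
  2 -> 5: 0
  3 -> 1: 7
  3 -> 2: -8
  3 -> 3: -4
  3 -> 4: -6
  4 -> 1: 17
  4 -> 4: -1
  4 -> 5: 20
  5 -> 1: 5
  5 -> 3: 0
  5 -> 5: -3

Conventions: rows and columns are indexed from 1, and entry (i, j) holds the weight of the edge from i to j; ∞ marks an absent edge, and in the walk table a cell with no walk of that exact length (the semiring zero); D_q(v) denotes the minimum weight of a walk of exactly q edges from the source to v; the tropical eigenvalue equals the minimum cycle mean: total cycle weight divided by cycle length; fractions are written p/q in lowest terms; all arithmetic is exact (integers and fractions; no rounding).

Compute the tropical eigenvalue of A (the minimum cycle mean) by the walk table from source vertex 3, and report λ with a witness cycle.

q=0: [∞, ∞, 0, ∞, ∞]
q=1: [7, -8, -4, -6, ∞]
q=2: [-10, -12, -8, -10, -8]
q=3: [-14, -16, -17, -14, -12]
q=4: [-18, -25, -21, -23, -16]
q=5: [-27, -29, -25, -27, -25]
Optimal cycle mean attained by: cycle 1->3->2->1, total (-7) + (-8) + (-2), length 3.
Answer: λ = -17/3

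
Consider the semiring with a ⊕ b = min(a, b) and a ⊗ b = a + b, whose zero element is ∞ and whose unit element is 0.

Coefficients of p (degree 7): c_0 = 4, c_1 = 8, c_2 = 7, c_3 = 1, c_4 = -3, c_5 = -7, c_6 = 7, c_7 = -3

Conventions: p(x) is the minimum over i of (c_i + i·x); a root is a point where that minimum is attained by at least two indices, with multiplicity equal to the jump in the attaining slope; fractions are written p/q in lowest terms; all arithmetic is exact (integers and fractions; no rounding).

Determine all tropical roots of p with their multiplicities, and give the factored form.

hull edge (i=0, c=4) to (i=5, c=-7): slope -11/5, span 5
hull edge (i=5, c=-7) to (i=7, c=-3): slope 2, span 2
Factored form: p(x) = -3 ⊗ (x ⊕ (-2)) ⊗ (x ⊕ (-2)) ⊗ (x ⊕ 11/5) ⊗ (x ⊕ 11/5) ⊗ (x ⊕ 11/5) ⊗ (x ⊕ 11/5) ⊗ (x ⊕ 11/5)
Answer: roots = -2 (mult 2), 11/5 (mult 5)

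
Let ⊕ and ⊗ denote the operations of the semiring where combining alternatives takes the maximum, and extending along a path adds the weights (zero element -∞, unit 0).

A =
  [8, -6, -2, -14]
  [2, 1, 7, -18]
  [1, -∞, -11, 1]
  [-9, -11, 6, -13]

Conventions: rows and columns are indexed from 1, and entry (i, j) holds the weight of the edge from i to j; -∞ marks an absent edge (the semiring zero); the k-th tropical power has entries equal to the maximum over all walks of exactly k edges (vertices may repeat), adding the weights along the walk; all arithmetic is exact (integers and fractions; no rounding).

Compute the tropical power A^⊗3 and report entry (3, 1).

A^⊗2:
  [16, 2, 6, -1]
  [10, 2, 8, 8]
  [9, -5, 7, -10]
  [7, -10, -4, 7]
A^⊗3:
  [24, 10, 14, 7]
  [18, 4, 14, 9]
  [17, 3, 7, 8]
  [15, 1, 13, -3]
Key observation: the optimum is the walk 3->1->1->1, with weight 1 + 8 + 8 = 17.
Optimal value attained by: walk 3->1->1->1.
Answer: (A^⊗3)[3][1] = 17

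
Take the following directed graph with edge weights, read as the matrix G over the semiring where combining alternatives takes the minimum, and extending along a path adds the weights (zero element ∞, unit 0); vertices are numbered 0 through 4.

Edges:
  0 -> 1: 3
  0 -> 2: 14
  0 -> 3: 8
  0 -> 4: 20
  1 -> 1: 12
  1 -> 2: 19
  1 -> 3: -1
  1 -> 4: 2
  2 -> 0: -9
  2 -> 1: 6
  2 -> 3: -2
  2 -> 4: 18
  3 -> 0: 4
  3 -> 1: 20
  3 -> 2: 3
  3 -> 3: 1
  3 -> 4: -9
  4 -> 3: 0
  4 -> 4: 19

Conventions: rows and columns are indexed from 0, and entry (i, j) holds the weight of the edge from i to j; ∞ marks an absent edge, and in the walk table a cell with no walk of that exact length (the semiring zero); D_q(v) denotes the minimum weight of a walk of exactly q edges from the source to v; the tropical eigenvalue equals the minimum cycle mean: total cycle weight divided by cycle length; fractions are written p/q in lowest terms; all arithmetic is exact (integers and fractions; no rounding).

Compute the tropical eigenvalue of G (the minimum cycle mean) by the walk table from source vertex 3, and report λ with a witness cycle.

q=0: [∞, ∞, ∞, 0, ∞]
q=1: [4, 20, 3, 1, -9]
q=2: [-6, 7, 4, -9, -8]
q=3: [-5, -3, -6, -8, -18]
q=4: [-15, -2, -5, -18, -17]
q=5: [-14, -12, -15, -17, -27]
Optimal cycle mean attained by: cycle 3->4->3, total (-9) + 0, length 2.
Answer: λ = -9/2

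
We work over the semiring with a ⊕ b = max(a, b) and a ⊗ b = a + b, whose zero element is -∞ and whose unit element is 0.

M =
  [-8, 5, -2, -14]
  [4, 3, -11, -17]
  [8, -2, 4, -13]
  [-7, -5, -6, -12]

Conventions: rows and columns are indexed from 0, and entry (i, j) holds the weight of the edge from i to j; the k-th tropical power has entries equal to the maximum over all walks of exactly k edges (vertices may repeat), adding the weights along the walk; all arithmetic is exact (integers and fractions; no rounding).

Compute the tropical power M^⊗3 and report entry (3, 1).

M^⊗2:
  [9, 8, 2, -12]
  [7, 9, 2, -10]
  [12, 13, 8, -6]
  [2, -2, -2, -19]
M^⊗3:
  [12, 14, 7, -5]
  [13, 12, 6, -7]
  [17, 17, 12, -2]
  [6, 7, 2, -12]
Key observation: the optimum is the walk 3->2->0->1, with weight (-6) + 8 + 5 = 7.
Optimal value attained by: walk 3->2->0->1.
Answer: (M^⊗3)[3][1] = 7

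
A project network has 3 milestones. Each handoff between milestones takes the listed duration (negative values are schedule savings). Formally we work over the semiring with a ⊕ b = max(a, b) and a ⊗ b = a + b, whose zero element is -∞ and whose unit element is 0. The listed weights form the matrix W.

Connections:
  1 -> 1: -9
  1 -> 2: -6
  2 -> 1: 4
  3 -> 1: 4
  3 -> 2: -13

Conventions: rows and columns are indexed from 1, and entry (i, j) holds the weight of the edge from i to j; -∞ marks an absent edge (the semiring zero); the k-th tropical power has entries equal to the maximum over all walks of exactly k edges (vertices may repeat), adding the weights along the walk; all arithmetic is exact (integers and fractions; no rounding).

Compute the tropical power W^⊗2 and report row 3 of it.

W^⊗2:
  [-2, -15, -∞]
  [-5, -2, -∞]
  [-5, -2, -∞]
Answer: row 3 of W^⊗2 = [-5, -2, -∞]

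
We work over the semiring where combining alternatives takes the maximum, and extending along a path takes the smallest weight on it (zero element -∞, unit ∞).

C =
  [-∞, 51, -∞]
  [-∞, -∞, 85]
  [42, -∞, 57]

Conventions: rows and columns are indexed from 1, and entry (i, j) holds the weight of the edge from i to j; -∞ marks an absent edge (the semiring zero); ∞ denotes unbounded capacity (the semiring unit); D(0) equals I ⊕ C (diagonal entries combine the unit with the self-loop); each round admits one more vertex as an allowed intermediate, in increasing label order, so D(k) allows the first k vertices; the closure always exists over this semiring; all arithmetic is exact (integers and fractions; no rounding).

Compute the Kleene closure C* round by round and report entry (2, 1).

D(0):
  [∞, 51, -∞]
  [-∞, ∞, 85]
  [42, -∞, ∞]
D(1):
  [∞, 51, -∞]
  [-∞, ∞, 85]
  [42, 42, ∞]
D(2):
  [∞, 51, 51]
  [-∞, ∞, 85]
  [42, 42, ∞]
D(3):
  [∞, 51, 51]
  [42, ∞, 85]
  [42, 42, ∞]
Answer: C*[2][1] = 42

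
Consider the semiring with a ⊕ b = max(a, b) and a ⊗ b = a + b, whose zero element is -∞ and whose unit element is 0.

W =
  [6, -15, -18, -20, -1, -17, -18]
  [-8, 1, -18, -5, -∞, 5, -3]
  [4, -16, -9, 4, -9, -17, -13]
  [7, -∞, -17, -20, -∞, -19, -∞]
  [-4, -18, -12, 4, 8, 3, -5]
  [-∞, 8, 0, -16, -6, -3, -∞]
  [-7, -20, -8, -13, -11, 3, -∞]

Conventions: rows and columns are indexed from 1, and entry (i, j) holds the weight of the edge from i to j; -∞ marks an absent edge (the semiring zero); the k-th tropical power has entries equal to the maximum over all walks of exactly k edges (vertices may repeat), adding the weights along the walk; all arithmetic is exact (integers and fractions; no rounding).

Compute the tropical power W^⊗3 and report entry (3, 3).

W^⊗2:
  [12, -9, -12, 3, 7, 2, -6]
  [2, 13, 5, -4, -1, 6, -2]
  [11, -9, -13, -5, 3, -6, -14]
  [13, -8, -11, -13, 6, -10, -11]
  [11, 11, 3, 12, 16, 11, 3]
  [4, 9, -3, 4, 2, 13, 5]
  [-1, 11, 3, -4, -3, 0, -16]
W^⊗3:
  [18, 10, 2, 11, 15, 10, 2]
  [9, 14, 6, 9, 7, 18, 10]
  [17, 2, -6, 7, 11, 6, -2]
  [19, -2, -5, 10, 14, 9, 1]
  [19, 19, 11, 20, 24, 19, 11]
  [11, 21, 13, 6, 10, 14, 6]
  [7, 12, 0, 7, 5, 16, 8]
Key observation: the optimum is the walk 3->5->6->3, with weight (-9) + 3 + 0 = -6.
Optimal value attained by: walk 3->5->6->3.
Answer: (W^⊗3)[3][3] = -6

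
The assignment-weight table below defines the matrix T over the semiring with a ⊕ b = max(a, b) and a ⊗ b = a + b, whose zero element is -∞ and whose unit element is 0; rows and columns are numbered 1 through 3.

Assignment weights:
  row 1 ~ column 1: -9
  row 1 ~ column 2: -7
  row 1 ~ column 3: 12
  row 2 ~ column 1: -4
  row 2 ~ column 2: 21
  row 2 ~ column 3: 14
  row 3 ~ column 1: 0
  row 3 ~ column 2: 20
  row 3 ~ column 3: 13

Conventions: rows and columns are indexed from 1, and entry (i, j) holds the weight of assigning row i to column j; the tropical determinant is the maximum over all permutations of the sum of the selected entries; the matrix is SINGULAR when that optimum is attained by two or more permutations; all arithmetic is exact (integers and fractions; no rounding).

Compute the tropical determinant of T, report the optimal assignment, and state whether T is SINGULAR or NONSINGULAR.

σ = (1, 2, 3): (-9) + 21 + 13 = 25
σ = (1, 3, 2): (-9) + 14 + 20 = 25
σ = (2, 1, 3): (-7) + (-4) + 13 = 2
σ = (2, 3, 1): (-7) + 14 + 0 = 7
σ = (3, 1, 2): 12 + (-4) + 20 = 28
σ = (3, 2, 1): 12 + 21 + 0 = 33
Optimal value attained by: σ = (3, 2, 1).
Answer: det⊕(T) = 33; verdict: NONSINGULAR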